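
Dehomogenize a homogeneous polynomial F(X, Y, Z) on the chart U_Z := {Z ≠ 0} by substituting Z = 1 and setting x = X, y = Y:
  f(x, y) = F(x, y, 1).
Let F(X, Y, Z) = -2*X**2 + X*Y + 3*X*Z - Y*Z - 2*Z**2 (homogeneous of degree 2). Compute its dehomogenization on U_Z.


f(x, y) = -2*x**2 + x*y + 3*x - y - 2

On U_Z we set Z = 1. Each monomial c·X^i·Y^j·Z^k in F becomes c·x^i·y^j·1^k = c·x^i·y^j.
Substituting Z = 1: F(X, Y, 1) = -2*x**2 + x*y + 3*x - y - 2.
Note: deg(f) ≤ deg(F) = 2; strict inequality happens when F is divisible by Z (lost terms).


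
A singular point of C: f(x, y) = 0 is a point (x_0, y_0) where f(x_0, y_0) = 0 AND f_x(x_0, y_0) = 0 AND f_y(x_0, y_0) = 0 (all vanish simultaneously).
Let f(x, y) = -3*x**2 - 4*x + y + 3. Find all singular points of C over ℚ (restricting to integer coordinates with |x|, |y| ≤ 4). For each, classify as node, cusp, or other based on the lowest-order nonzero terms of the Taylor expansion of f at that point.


No singular points in the scanned grid; C is smooth there.

Compute partial derivatives:
  f_x = -6*x - 4.
  f_y = 1.
f_y = 1 is a nonzero constant, so f_y never vanishes: no point (x, y) can satisfy f = f_x = f_y = 0. In particular no (x, y) ∈ {−4, ..., 4}² is singular; the curve is smooth.


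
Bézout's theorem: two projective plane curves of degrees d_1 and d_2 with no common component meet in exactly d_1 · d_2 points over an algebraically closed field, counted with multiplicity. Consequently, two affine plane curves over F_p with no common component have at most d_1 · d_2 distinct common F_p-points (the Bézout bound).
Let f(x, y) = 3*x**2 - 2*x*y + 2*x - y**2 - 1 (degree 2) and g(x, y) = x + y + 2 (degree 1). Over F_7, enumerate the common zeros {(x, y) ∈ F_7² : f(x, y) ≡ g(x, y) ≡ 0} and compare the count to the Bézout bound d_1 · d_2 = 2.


Common zeros: {(5, 0)}; count = 1; Bézout bound = 2.

deg(f) = 2, deg(g) = 1, so Bézout bound = 2.
Scan x ∈ F_7. For each x, list the y ∈ F_7 with f(x, y) ≡ 0 and those with g(x, y) ≡ 0 (mod 7); the common zeros in that column are the intersection.
  x = 0: f ≡ 0 at y ∈ ∅; g ≡ 0 at y ∈ {5}; common: ∅.
  x = 1: f ≡ 0 at y ∈ ∅; g ≡ 0 at y ∈ {4}; common: ∅.
  x = 2: f ≡ 0 at y ∈ ∅; g ≡ 0 at y ∈ {3}; common: ∅.
  x = 3: f ≡ 0 at y ∈ ∅; g ≡ 0 at y ∈ {2}; common: ∅.
  x = 4: f ≡ 0 at y ∈ {2, 4}; g ≡ 0 at y ∈ {1}; common: ∅.
  x = 5: f ≡ 0 at y ∈ {0, 4}; g ≡ 0 at y ∈ {0}; common: {0}.
  x = 6: f ≡ 0 at y ∈ {0, 2}; g ≡ 0 at y ∈ {6}; common: ∅.
Collecting: common zeros = {(5, 0)}, so the count is 1.
Comparison with the Bézout bound: 1 ≤ 2 = deg(f)·deg(g), as expected for curves with no common component (the affine F_7-count falls short of the bound because intersections may lie at infinity, over extension fields, or carry multiplicity).


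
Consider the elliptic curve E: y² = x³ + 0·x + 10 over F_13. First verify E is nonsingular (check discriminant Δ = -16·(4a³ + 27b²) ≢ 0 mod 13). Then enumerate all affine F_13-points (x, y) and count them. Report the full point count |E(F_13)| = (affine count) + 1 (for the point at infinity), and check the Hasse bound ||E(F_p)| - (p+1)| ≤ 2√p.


Affine points = {(0, 6), (0, 7), (4, 3), (4, 10), (10, 3), (10, 10), (12, 3), (12, 10)}; affine count = 8; |E(F_13)| = 9.

Discriminant check: Δ ∝ 4a³ + 27b² = 4·0³ + 27·10² = 4·0 + 27·100 ≡ 9 (mod 13). Nonzero ⇒ E is nonsingular.
For each x ∈ F_13, compute rhs = x³ + 0·x + 10 mod 13, then count y ∈ F_13 with y² ≡ rhs.
  x = 0: rhs = 10, matching y values: 6, 7 (2 points).
  x = 1: rhs = 11, matching y values: none (0 points).
  x = 2: rhs = 5, matching y values: none (0 points).
  x = 3: rhs = 11, matching y values: none (0 points).
  x = 4: rhs = 9, matching y values: 3, 10 (2 points).
  x = 5: rhs = 5, matching y values: none (0 points).
  x = 6: rhs = 5, matching y values: none (0 points).
  x = 7: rhs = 2, matching y values: none (0 points).
  x = 8: rhs = 2, matching y values: none (0 points).
  x = 9: rhs = 11, matching y values: none (0 points).
  x = 10: rhs = 9, matching y values: 3, 10 (2 points).
  x = 11: rhs = 2, matching y values: none (0 points).
  x = 12: rhs = 9, matching y values: 3, 10 (2 points).
Total affine count: 8.
Full point count |E(F_13)| = 8 + 1 = 9.
Hasse bound: |9 − (13+1)| = |-5| = 5 ≤ 2√13 ≈ 7.2111 ✓.


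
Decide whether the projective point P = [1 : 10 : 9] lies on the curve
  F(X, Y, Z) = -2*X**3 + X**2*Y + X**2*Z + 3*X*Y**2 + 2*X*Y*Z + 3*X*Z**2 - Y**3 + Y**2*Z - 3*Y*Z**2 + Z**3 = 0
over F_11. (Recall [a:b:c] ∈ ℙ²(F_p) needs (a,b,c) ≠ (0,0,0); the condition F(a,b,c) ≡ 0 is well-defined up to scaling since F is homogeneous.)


F(1,10,9) ≡ 6 (mod 11); P is NOT on the curve.

Evaluate F(1, 10, 9) term-by-term (mod 11).
  -2*X**3 ↦ -2·1·1·1 = -2
  X**2*Y ↦ 1·1·10·1 = 10
  X**2*Z ↦ 1·1·1·9 = 9
  3*X*Y**2 ↦ 3·1·100·1 = 300
  2*X*Y*Z ↦ 2·1·10·9 = 180
  3*X*Z**2 ↦ 3·1·1·81 = 243
  -Y**3 ↦ -1·1·1000·1 = -1000
  Y**2*Z ↦ 1·1·100·9 = 900
  -3*Y*Z**2 ↦ -3·1·10·81 = -2430
  Z**3 ↦ 1·1·1·729 = 729
Sum: F(1, 10, 9) = (-2) + (10) + (9) + (300) + (180) + (243) + (-1000) + (900) + (-2430) + (729) = -1061.
Reducing mod 11: -1061 ≡ 6 (mod 11).
Since F(a, b, c) ≡ 6 ≠ 0 (mod 11), P does NOT lie on the curve.


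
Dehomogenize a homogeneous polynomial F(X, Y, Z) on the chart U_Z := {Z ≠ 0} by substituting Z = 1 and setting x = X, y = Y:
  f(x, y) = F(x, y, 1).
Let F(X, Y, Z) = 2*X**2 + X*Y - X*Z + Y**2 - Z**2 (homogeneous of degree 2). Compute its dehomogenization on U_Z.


f(x, y) = 2*x**2 + x*y - x + y**2 - 1

On U_Z we set Z = 1. Each monomial c·X^i·Y^j·Z^k in F becomes c·x^i·y^j·1^k = c·x^i·y^j.
Substituting Z = 1: F(X, Y, 1) = 2*x**2 + x*y - x + y**2 - 1.
Note: deg(f) ≤ deg(F) = 2; strict inequality happens when F is divisible by Z (lost terms).


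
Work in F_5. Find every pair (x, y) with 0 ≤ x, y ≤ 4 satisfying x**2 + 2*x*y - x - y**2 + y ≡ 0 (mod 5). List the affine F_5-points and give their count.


Affine F_5-points: {(0, 0), (0, 1), (1, 0), (1, 3), (4, 1), (4, 3)}; count = 6.

For each of the 25 pairs (x, y) ∈ F_5², evaluate f(x, y) mod 5. Record the zeros.
  x = 0: [0↦0, 1↦0, 2↦3, 3↦4, 4↦3]  zeros at y ∈ {0, 1}
  x = 1: [0↦0, 1↦2, 2↦2, 3↦0, 4↦1]  zeros at y ∈ {0, 3}
  x = 2: [0↦2, 1↦1, 2↦3, 3↦3, 4↦1]  zeros at y ∈ ∅
  x = 3: [0↦1, 1↦2, 2↦1, 3↦3, 4↦3]  zeros at y ∈ ∅
  x = 4: [0↦2, 1↦0, 2↦1, 3↦0, 4↦2]  zeros at y ∈ {1, 3}
Collecting zeros: affine points = {(0, 0), (0, 1), (1, 0), (1, 3), (4, 1), (4, 3)}.
Total count |C(F_5)_aff| = 6.


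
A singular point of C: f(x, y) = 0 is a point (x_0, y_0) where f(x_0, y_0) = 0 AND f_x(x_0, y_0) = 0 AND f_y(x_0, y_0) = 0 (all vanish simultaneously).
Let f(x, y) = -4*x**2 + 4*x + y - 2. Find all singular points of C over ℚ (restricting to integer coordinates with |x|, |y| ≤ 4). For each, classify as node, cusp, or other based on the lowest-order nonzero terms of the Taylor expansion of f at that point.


No singular points in the scanned grid; C is smooth there.

Compute partial derivatives:
  f_x = 4 - 8*x.
  f_y = 1.
f_y = 1 is a nonzero constant, so f_y never vanishes: no point (x, y) can satisfy f = f_x = f_y = 0. In particular no (x, y) ∈ {−4, ..., 4}² is singular; the curve is smooth.


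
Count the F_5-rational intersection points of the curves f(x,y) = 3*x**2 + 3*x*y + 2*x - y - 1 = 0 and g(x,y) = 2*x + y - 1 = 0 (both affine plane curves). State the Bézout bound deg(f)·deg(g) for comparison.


Common zeros: {(2, 2)}; count = 1; Bézout bound = 2.

deg(f) = 2, deg(g) = 1, so Bézout bound = 2.
Scan x ∈ F_5. For each x, list the y ∈ F_5 with f(x, y) ≡ 0 and those with g(x, y) ≡ 0 (mod 5); the common zeros in that column are the intersection.
  x = 0: f ≡ 0 at y ∈ {4}; g ≡ 0 at y ∈ {1}; common: ∅.
  x = 1: f ≡ 0 at y ∈ {3}; g ≡ 0 at y ∈ {4}; common: ∅.
  x = 2: f ≡ 0 at y ∈ {0, 1, 2, 3, 4}; g ≡ 0 at y ∈ {2}; common: {2}.
  x = 3: f ≡ 0 at y ∈ {1}; g ≡ 0 at y ∈ {0}; common: ∅.
  x = 4: f ≡ 0 at y ∈ {0}; g ≡ 0 at y ∈ {3}; common: ∅.
Collecting: common zeros = {(2, 2)}, so the count is 1.
Comparison with the Bézout bound: 1 ≤ 2 = deg(f)·deg(g), as expected for curves with no common component (the affine F_5-count falls short of the bound because intersections may lie at infinity, over extension fields, or carry multiplicity).


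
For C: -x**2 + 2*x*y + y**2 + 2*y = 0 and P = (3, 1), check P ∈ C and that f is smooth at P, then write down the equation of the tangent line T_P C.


Tangent line at P: -4*x + 10*y + 2 = 0.

Step 1: f(3, 1) = 0, so P lies on C.
Step 2: partial derivatives
  f_x(x, y) = -2*x + 2*y, f_y(x, y) = 2*x + 2*y + 2.
  f_x(P) = -4, f_y(P) = 10 (gradient nonzero, so P is smooth).
Step 3: tangent line at P: -4·(x − 3) + 10·(y − 1) = 0.
Expanding: -4*x + 10*y + 2 = 0.


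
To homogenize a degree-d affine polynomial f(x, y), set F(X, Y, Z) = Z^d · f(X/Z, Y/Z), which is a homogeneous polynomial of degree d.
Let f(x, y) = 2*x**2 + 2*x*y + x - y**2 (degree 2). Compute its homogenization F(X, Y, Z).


F(X, Y, Z) = 2*X**2 + 2*X*Y + X*Z - Y**2

deg(f) = 2.
Substitute x = X/Z, y = Y/Z into f, then multiply by Z^2.
  monomial 2·x^2·y^0 ↦ 2·X^2·Y^0·Z^0.
  monomial 2·x^1·y^1 ↦ 2·X^1·Y^1·Z^0.
  monomial 1·x^1·y^0 ↦ 1·X^1·Y^0·Z^1.
  monomial -1·x^0·y^2 ↦ -1·X^0·Y^2·Z^0.
Collecting: F(X, Y, Z) = 2*X**2 + 2*X*Y + X*Z - Y**2.


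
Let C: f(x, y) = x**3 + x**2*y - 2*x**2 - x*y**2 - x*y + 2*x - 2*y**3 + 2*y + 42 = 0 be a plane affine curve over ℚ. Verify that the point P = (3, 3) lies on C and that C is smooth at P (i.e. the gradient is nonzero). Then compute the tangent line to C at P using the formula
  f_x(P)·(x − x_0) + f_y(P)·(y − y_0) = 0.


Tangent line at P: 23*x - 64*y + 123 = 0.

Step 1: f(3, 3) = 0, so P lies on C.
Step 2: partial derivatives
  f_x(x, y) = 3*x**2 + 2*x*y - 4*x - y**2 - y + 2, f_y(x, y) = x**2 - 2*x*y - x - 6*y**2 + 2.
  f_x(P) = 23, f_y(P) = -64 (gradient nonzero, so P is smooth).
Step 3: tangent line at P: 23·(x − 3) + -64·(y − 3) = 0.
Expanding: 23*x - 64*y + 123 = 0.


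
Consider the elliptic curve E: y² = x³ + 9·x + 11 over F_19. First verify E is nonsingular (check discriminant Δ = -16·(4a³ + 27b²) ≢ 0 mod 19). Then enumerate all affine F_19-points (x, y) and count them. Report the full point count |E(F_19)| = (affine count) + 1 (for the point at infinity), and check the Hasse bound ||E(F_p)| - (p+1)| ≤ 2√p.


Affine points = {(0, 7), (0, 12), (4, 4), (4, 15), (8, 5), (8, 14), (9, 2), (9, 17), (11, 4), (11, 15), (12, 2), (12, 17), (13, 8), (13, 11), (15, 5), (15, 14), (17, 2), (17, 17), (18, 1), (18, 18)}; affine count = 20; |E(F_19)| = 21.

Discriminant check: Δ ∝ 4a³ + 27b² = 4·9³ + 27·11² = 4·729 + 27·121 ≡ 8 (mod 19). Nonzero ⇒ E is nonsingular.
For each x ∈ F_19, compute rhs = x³ + 9·x + 11 mod 19, then count y ∈ F_19 with y² ≡ rhs.
  x = 0: rhs = 11, matching y values: 7, 12 (2 points).
  x = 1: rhs = 2, matching y values: none (0 points).
  x = 2: rhs = 18, matching y values: none (0 points).
  x = 3: rhs = 8, matching y values: none (0 points).
  x = 4: rhs = 16, matching y values: 4, 15 (2 points).
  x = 5: rhs = 10, matching y values: none (0 points).
  x = 6: rhs = 15, matching y values: none (0 points).
  x = 7: rhs = 18, matching y values: none (0 points).
  x = 8: rhs = 6, matching y values: 5, 14 (2 points).
  x = 9: rhs = 4, matching y values: 2, 17 (2 points).
  x = 10: rhs = 18, matching y values: none (0 points).
  x = 11: rhs = 16, matching y values: 4, 15 (2 points).
  x = 12: rhs = 4, matching y values: 2, 17 (2 points).
  x = 13: rhs = 7, matching y values: 8, 11 (2 points).
  x = 14: rhs = 12, matching y values: none (0 points).
  x = 15: rhs = 6, matching y values: 5, 14 (2 points).
  x = 16: rhs = 14, matching y values: none (0 points).
  x = 17: rhs = 4, matching y values: 2, 17 (2 points).
  x = 18: rhs = 1, matching y values: 1, 18 (2 points).
Total affine count: 20.
Full point count |E(F_19)| = 20 + 1 = 21.
Hasse bound: |21 − (19+1)| = |1| = 1 ≤ 2√19 ≈ 8.7178 ✓.


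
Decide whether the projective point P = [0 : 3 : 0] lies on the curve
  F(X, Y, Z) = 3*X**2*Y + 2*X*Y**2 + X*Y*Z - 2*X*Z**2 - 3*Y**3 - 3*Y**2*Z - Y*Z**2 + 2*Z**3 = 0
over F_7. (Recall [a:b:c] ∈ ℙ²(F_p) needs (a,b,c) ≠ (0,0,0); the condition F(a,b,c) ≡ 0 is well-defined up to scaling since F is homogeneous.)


F(0,3,0) ≡ 3 (mod 7); P is NOT on the curve.

Evaluate F(0, 3, 0) term-by-term (mod 7).
  3*X**2*Y ↦ 3·0·3·1 = 0
  2*X*Y**2 ↦ 2·0·9·1 = 0
  X*Y*Z ↦ 1·0·3·0 = 0
  -2*X*Z**2 ↦ -2·0·1·0 = 0
  -3*Y**3 ↦ -3·1·27·1 = -81
  -3*Y**2*Z ↦ -3·1·9·0 = 0
  -Y*Z**2 ↦ -1·1·3·0 = 0
  2*Z**3 ↦ 2·1·1·0 = 0
Sum: F(0, 3, 0) = (0) + (0) + (0) + (0) + (-81) + (0) + (0) + (0) = -81.
Reducing mod 7: -81 ≡ 3 (mod 7).
Since F(a, b, c) ≡ 3 ≠ 0 (mod 7), P does NOT lie on the curve.


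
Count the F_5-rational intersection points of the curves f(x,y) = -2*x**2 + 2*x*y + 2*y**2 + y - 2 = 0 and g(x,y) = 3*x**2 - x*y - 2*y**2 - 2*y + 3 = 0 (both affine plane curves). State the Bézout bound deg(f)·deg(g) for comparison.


Common zeros: {(2, 0), (3, 0)}; count = 2; Bézout bound = 4.

deg(f) = 2, deg(g) = 2, so Bézout bound = 4.
Scan x ∈ F_5. For each x, list the y ∈ F_5 with f(x, y) ≡ 0 and those with g(x, y) ≡ 0 (mod 5); the common zeros in that column are the intersection.
  x = 0: f ≡ 0 at y ∈ ∅; g ≡ 0 at y ∈ ∅; common: ∅.
  x = 1: f ≡ 0 at y ∈ {2, 4}; g ≡ 0 at y ∈ ∅; common: ∅.
  x = 2: f ≡ 0 at y ∈ {0}; g ≡ 0 at y ∈ {0, 3}; common: {0}.
  x = 3: f ≡ 0 at y ∈ {0, 4}; g ≡ 0 at y ∈ {0}; common: {0}.
  x = 4: f ≡ 0 at y ∈ ∅; g ≡ 0 at y ∈ {3, 4}; common: ∅.
Collecting: common zeros = {(2, 0), (3, 0)}, so the count is 2.
Comparison with the Bézout bound: 2 ≤ 4 = deg(f)·deg(g), as expected for curves with no common component (the affine F_5-count falls short of the bound because intersections may lie at infinity, over extension fields, or carry multiplicity).


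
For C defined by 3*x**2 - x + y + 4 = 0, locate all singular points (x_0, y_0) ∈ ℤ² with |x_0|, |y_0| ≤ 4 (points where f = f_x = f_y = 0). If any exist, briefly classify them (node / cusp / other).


No singular points in the scanned grid; C is smooth there.

Compute partial derivatives:
  f_x = 6*x - 1.
  f_y = 1.
f_y = 1 is a nonzero constant, so f_y never vanishes: no point (x, y) can satisfy f = f_x = f_y = 0. In particular no (x, y) ∈ {−4, ..., 4}² is singular; the curve is smooth.


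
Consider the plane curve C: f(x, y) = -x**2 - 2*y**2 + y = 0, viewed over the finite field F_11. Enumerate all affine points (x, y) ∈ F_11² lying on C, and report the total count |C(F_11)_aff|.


Affine F_11-points: {(0, 0), (0, 6), (1, 8), (1, 9), (4, 2), (4, 4), (7, 2), (7, 4), (10, 8), (10, 9)}; count = 10.

For each of the 121 pairs (x, y) ∈ F_11², evaluate f(x, y) mod 11. Record the zeros.
  x = 0: [0↦0, 1↦10, 2↦5, 3↦7, 4↦5, 5↦10, 6↦0, 7↦8, 8↦1, 9↦1, 10↦8]  zeros at y ∈ {0, 6}
  x = 1: [0↦10, 1↦9, 2↦4, 3↦6, 4↦4, 5↦9, 6↦10, 7↦7, 8↦0, 9↦0, 10↦7]  zeros at y ∈ {8, 9}
  x = 2: [0↦7, 1↦6, 2↦1, 3↦3, 4↦1, 5↦6, 6↦7, 7↦4, 8↦8, 9↦8, 10↦4]  zeros at y ∈ ∅
  x = 3: [0↦2, 1↦1, 2↦7, 3↦9, 4↦7, 5↦1, 6↦2, 7↦10, 8↦3, 9↦3, 10↦10]  zeros at y ∈ ∅
  x = 4: [0↦6, 1↦5, 2↦0, 3↦2, 4↦0, 5↦5, 6↦6, 7↦3, 8↦7, 9↦7, 10↦3]  zeros at y ∈ {2, 4}
  x = 5: [0↦8, 1↦7, 2↦2, 3↦4, 4↦2, 5↦7, 6↦8, 7↦5, 8↦9, 9↦9, 10↦5]  zeros at y ∈ ∅
  x = 6: [0↦8, 1↦7, 2↦2, 3↦4, 4↦2, 5↦7, 6↦8, 7↦5, 8↦9, 9↦9, 10↦5]  zeros at y ∈ ∅
  x = 7: [0↦6, 1↦5, 2↦0, 3↦2, 4↦0, 5↦5, 6↦6, 7↦3, 8↦7, 9↦7, 10↦3]  zeros at y ∈ {2, 4}
  x = 8: [0↦2, 1↦1, 2↦7, 3↦9, 4↦7, 5↦1, 6↦2, 7↦10, 8↦3, 9↦3, 10↦10]  zeros at y ∈ ∅
  x = 9: [0↦7, 1↦6, 2↦1, 3↦3, 4↦1, 5↦6, 6↦7, 7↦4, 8↦8, 9↦8, 10↦4]  zeros at y ∈ ∅
  x = 10: [0↦10, 1↦9, 2↦4, 3↦6, 4↦4, 5↦9, 6↦10, 7↦7, 8↦0, 9↦0, 10↦7]  zeros at y ∈ {8, 9}
Collecting zeros: affine points = {(0, 0), (0, 6), (1, 8), (1, 9), (4, 2), (4, 4), (7, 2), (7, 4), (10, 8), (10, 9)}.
Total count |C(F_11)_aff| = 10.


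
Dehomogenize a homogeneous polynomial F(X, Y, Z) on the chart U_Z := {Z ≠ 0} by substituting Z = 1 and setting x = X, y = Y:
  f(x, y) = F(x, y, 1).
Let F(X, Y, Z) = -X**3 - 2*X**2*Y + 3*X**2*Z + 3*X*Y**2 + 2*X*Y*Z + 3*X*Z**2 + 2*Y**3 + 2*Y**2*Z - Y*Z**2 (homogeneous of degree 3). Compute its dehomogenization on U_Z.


f(x, y) = -x**3 - 2*x**2*y + 3*x**2 + 3*x*y**2 + 2*x*y + 3*x + 2*y**3 + 2*y**2 - y

On U_Z we set Z = 1. Each monomial c·X^i·Y^j·Z^k in F becomes c·x^i·y^j·1^k = c·x^i·y^j.
Substituting Z = 1: F(X, Y, 1) = -x**3 - 2*x**2*y + 3*x**2 + 3*x*y**2 + 2*x*y + 3*x + 2*y**3 + 2*y**2 - y.
Note: deg(f) ≤ deg(F) = 3; strict inequality happens when F is divisible by Z (lost terms).


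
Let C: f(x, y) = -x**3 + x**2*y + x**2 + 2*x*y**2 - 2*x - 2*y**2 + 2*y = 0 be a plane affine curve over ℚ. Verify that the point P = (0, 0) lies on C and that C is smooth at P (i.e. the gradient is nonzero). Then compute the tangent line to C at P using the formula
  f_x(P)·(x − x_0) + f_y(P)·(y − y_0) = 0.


Tangent line at P: -2*x + 2*y = 0.

Step 1: f(0, 0) = 0, so P lies on C.
Step 2: partial derivatives
  f_x(x, y) = -3*x**2 + 2*x*y + 2*x + 2*y**2 - 2, f_y(x, y) = x**2 + 4*x*y - 4*y + 2.
  f_x(P) = -2, f_y(P) = 2 (gradient nonzero, so P is smooth).
Step 3: tangent line at P: -2·(x − 0) + 2·(y − 0) = 0.
Expanding: -2*x + 2*y = 0.


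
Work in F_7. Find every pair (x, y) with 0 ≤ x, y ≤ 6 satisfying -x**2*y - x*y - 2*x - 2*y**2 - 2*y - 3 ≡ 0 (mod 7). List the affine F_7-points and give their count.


Affine F_7-points: {(0, 1), (0, 5), (1, 2), (1, 3), (2, 0), (2, 3), (4, 1), (4, 2)}; count = 8.

For each of the 49 pairs (x, y) ∈ F_7², evaluate f(x, y) mod 7. Record the zeros.
  x = 0: [0↦4, 1↦0, 2↦6, 3↦1, 4↦6, 5↦0, 6↦4]  zeros at y ∈ {1, 5}
  x = 1: [0↦2, 1↦3, 2↦0, 3↦0, 4↦3, 5↦2, 6↦4]  zeros at y ∈ {2, 3}
  x = 2: [0↦0, 1↦4, 2↦4, 3↦0, 4↦6, 5↦1, 6↦6]  zeros at y ∈ {0, 3}
  x = 3: [0↦5, 1↦3, 2↦4, 3↦1, 4↦1, 5↦4, 6↦3]  zeros at y ∈ ∅
  x = 4: [0↦3, 1↦0, 2↦0, 3↦3, 4↦2, 5↦4, 6↦2]  zeros at y ∈ {1, 2}
  x = 5: [0↦1, 1↦2, 2↦6, 3↦6, 4↦2, 5↦1, 6↦3]  zeros at y ∈ ∅
  x = 6: [0↦6, 1↦2, 2↦1, 3↦3, 4↦1, 5↦2, 6↦6]  zeros at y ∈ ∅
Collecting zeros: affine points = {(0, 1), (0, 5), (1, 2), (1, 3), (2, 0), (2, 3), (4, 1), (4, 2)}.
Total count |C(F_7)_aff| = 8.


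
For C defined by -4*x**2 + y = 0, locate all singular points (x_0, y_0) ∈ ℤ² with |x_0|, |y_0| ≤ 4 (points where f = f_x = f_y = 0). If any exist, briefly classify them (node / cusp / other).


No singular points in the scanned grid; C is smooth there.

Compute partial derivatives:
  f_x = -8*x.
  f_y = 1.
f_y = 1 is a nonzero constant, so f_y never vanishes: no point (x, y) can satisfy f = f_x = f_y = 0. In particular no (x, y) ∈ {−4, ..., 4}² is singular; the curve is smooth.


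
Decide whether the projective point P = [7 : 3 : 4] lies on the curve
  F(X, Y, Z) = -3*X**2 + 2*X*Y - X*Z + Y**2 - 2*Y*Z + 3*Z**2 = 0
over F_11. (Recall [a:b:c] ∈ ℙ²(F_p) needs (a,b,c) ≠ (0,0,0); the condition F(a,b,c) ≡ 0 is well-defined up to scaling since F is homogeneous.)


F(7,3,4) ≡ 10 (mod 11); P is NOT on the curve.

Evaluate F(7, 3, 4) term-by-term (mod 11).
  -3*X**2 ↦ -3·49·1·1 = -147
  2*X*Y ↦ 2·7·3·1 = 42
  -X*Z ↦ -1·7·1·4 = -28
  Y**2 ↦ 1·1·9·1 = 9
  -2*Y*Z ↦ -2·1·3·4 = -24
  3*Z**2 ↦ 3·1·1·16 = 48
Sum: F(7, 3, 4) = (-147) + (42) + (-28) + (9) + (-24) + (48) = -100.
Reducing mod 11: -100 ≡ 10 (mod 11).
Since F(a, b, c) ≡ 10 ≠ 0 (mod 11), P does NOT lie on the curve.


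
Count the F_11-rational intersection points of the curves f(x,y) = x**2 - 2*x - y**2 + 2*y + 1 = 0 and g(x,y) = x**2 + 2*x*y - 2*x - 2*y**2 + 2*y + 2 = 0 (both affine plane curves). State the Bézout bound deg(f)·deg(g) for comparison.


Common zeros: ∅; count = 0; Bézout bound = 4.

deg(f) = 2, deg(g) = 2, so Bézout bound = 4.
Scan x ∈ F_11. For each x, list the y ∈ F_11 with f(x, y) ≡ 0 and those with g(x, y) ≡ 0 (mod 11); the common zeros in that column are the intersection.
  x = 0: f ≡ 0 at y ∈ ∅; g ≡ 0 at y ∈ {4, 8}; common: ∅.
  x = 1: f ≡ 0 at y ∈ {0, 2}; g ≡ 0 at y ∈ ∅; common: ∅.
  x = 2: f ≡ 0 at y ∈ ∅; g ≡ 0 at y ∈ ∅; common: ∅.
  x = 3: f ≡ 0 at y ∈ {5, 8}; g ≡ 0 at y ∈ {1, 3}; common: ∅.
  x = 4: f ≡ 0 at y ∈ ∅; g ≡ 0 at y ∈ {2, 3}; common: ∅.
  x = 5: f ≡ 0 at y ∈ ∅; g ≡ 0 at y ∈ {2, 4}; common: ∅.
  x = 6: f ≡ 0 at y ∈ {3, 10}; g ≡ 0 at y ∈ ∅; common: ∅.
  x = 7: f ≡ 0 at y ∈ {3, 10}; g ≡ 0 at y ∈ ∅; common: ∅.
  x = 8: f ≡ 0 at y ∈ ∅; g ≡ 0 at y ∈ {1, 8}; common: ∅.
  x = 9: f ≡ 0 at y ∈ ∅; g ≡ 0 at y ∈ ∅; common: ∅.
  x = 10: f ≡ 0 at y ∈ {5, 8}; g ≡ 0 at y ∈ ∅; common: ∅.
Collecting: common zeros = ∅, so the count is 0.
Comparison with the Bézout bound: 0 ≤ 4 = deg(f)·deg(g), as expected for curves with no common component (the affine F_11-count falls short of the bound because intersections may lie at infinity, over extension fields, or carry multiplicity).


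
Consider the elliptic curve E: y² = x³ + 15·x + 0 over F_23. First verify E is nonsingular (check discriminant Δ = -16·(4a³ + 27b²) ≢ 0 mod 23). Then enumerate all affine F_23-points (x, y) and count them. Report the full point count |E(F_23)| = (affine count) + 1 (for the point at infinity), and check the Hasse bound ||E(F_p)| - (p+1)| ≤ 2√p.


Affine points = {(0, 0), (1, 4), (1, 19), (3, 7), (3, 16), (4, 3), (4, 20), (5, 4), (5, 19), (9, 6), (9, 17), (10, 0), (11, 1), (11, 22), (13, 0), (15, 9), (15, 14), (16, 9), (16, 14), (17, 4), (17, 19), (21, 10), (21, 13)}; affine count = 23; |E(F_23)| = 24.

Discriminant check: Δ ∝ 4a³ + 27b² = 4·15³ + 27·0² = 4·3375 + 27·0 ≡ 22 (mod 23). Nonzero ⇒ E is nonsingular.
For each x ∈ F_23, compute rhs = x³ + 15·x + 0 mod 23, then count y ∈ F_23 with y² ≡ rhs.
  x = 0: rhs = 0, matching y values: 0 (1 points).
  x = 1: rhs = 16, matching y values: 4, 19 (2 points).
  x = 2: rhs = 15, matching y values: none (0 points).
  x = 3: rhs = 3, matching y values: 7, 16 (2 points).
  x = 4: rhs = 9, matching y values: 3, 20 (2 points).
  x = 5: rhs = 16, matching y values: 4, 19 (2 points).
  x = 6: rhs = 7, matching y values: none (0 points).
  x = 7: rhs = 11, matching y values: none (0 points).
  x = 8: rhs = 11, matching y values: none (0 points).
  x = 9: rhs = 13, matching y values: 6, 17 (2 points).
  x = 10: rhs = 0, matching y values: 0 (1 points).
  x = 11: rhs = 1, matching y values: 1, 22 (2 points).
  x = 12: rhs = 22, matching y values: none (0 points).
  x = 13: rhs = 0, matching y values: 0 (1 points).
  x = 14: rhs = 10, matching y values: none (0 points).
  x = 15: rhs = 12, matching y values: 9, 14 (2 points).
  x = 16: rhs = 12, matching y values: 9, 14 (2 points).
  x = 17: rhs = 16, matching y values: 4, 19 (2 points).
  x = 18: rhs = 7, matching y values: none (0 points).
  x = 19: rhs = 14, matching y values: none (0 points).
  x = 20: rhs = 20, matching y values: none (0 points).
  x = 21: rhs = 8, matching y values: 10, 13 (2 points).
  x = 22: rhs = 7, matching y values: none (0 points).
Total affine count: 23.
Full point count |E(F_23)| = 23 + 1 = 24.
Hasse bound: |24 − (23+1)| = |0| = 0 ≤ 2√23 ≈ 9.5917 ✓.


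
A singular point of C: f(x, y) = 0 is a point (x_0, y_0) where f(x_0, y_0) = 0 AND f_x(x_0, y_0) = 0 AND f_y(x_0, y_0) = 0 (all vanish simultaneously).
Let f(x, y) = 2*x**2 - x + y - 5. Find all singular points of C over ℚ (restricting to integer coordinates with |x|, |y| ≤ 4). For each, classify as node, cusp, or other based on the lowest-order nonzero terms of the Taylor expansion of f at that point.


No singular points in the scanned grid; C is smooth there.

Compute partial derivatives:
  f_x = 4*x - 1.
  f_y = 1.
f_y = 1 is a nonzero constant, so f_y never vanishes: no point (x, y) can satisfy f = f_x = f_y = 0. In particular no (x, y) ∈ {−4, ..., 4}² is singular; the curve is smooth.


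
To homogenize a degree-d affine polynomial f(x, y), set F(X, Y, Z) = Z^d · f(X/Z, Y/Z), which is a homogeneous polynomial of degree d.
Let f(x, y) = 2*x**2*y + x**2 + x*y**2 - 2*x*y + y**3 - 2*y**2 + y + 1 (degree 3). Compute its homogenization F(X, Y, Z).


F(X, Y, Z) = 2*X**2*Y + X**2*Z + X*Y**2 - 2*X*Y*Z + Y**3 - 2*Y**2*Z + Y*Z**2 + Z**3

deg(f) = 3.
Substitute x = X/Z, y = Y/Z into f, then multiply by Z^3.
  monomial 2·x^2·y^1 ↦ 2·X^2·Y^1·Z^0.
  monomial 1·x^2·y^0 ↦ 1·X^2·Y^0·Z^1.
  monomial 1·x^1·y^2 ↦ 1·X^1·Y^2·Z^0.
  monomial -2·x^1·y^1 ↦ -2·X^1·Y^1·Z^1.
  monomial 1·x^0·y^3 ↦ 1·X^0·Y^3·Z^0.
  monomial -2·x^0·y^2 ↦ -2·X^0·Y^2·Z^1.
  monomial 1·x^0·y^1 ↦ 1·X^0·Y^1·Z^2.
  monomial 1·x^0·y^0 ↦ 1·X^0·Y^0·Z^3.
Collecting: F(X, Y, Z) = 2*X**2*Y + X**2*Z + X*Y**2 - 2*X*Y*Z + Y**3 - 2*Y**2*Z + Y*Z**2 + Z**3.


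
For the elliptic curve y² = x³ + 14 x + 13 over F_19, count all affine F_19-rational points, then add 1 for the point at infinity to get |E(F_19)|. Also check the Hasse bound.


Affine points = {(1, 3), (1, 16), (2, 7), (2, 12), (3, 5), (3, 14), (4, 0), (6, 3), (6, 16), (7, 6), (7, 13), (11, 4), (11, 15), (12, 3), (12, 16), (13, 6), (13, 13), (15, 8), (15, 11), (16, 1), (16, 18), (18, 6), (18, 13)}; affine count = 23; |E(F_19)| = 24.

Discriminant check: Δ ∝ 4a³ + 27b² = 4·14³ + 27·13² = 4·2744 + 27·169 ≡ 16 (mod 19). Nonzero ⇒ E is nonsingular.
For each x ∈ F_19, compute rhs = x³ + 14·x + 13 mod 19, then count y ∈ F_19 with y² ≡ rhs.
  x = 0: rhs = 13, matching y values: none (0 points).
  x = 1: rhs = 9, matching y values: 3, 16 (2 points).
  x = 2: rhs = 11, matching y values: 7, 12 (2 points).
  x = 3: rhs = 6, matching y values: 5, 14 (2 points).
  x = 4: rhs = 0, matching y values: 0 (1 points).
  x = 5: rhs = 18, matching y values: none (0 points).
  x = 6: rhs = 9, matching y values: 3, 16 (2 points).
  x = 7: rhs = 17, matching y values: 6, 13 (2 points).
  x = 8: rhs = 10, matching y values: none (0 points).
  x = 9: rhs = 13, matching y values: none (0 points).
  x = 10: rhs = 13, matching y values: none (0 points).
  x = 11: rhs = 16, matching y values: 4, 15 (2 points).
  x = 12: rhs = 9, matching y values: 3, 16 (2 points).
  x = 13: rhs = 17, matching y values: 6, 13 (2 points).
  x = 14: rhs = 8, matching y values: none (0 points).
  x = 15: rhs = 7, matching y values: 8, 11 (2 points).
  x = 16: rhs = 1, matching y values: 1, 18 (2 points).
  x = 17: rhs = 15, matching y values: none (0 points).
  x = 18: rhs = 17, matching y values: 6, 13 (2 points).
Total affine count: 23.
Full point count |E(F_19)| = 23 + 1 = 24.
Hasse bound: |24 − (19+1)| = |4| = 4 ≤ 2√19 ≈ 8.7178 ✓.


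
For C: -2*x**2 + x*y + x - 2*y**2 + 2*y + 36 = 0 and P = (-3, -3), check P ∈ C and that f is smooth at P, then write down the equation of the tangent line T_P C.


Tangent line at P: 10*x + 11*y + 63 = 0.

Step 1: f(-3, -3) = 0, so P lies on C.
Step 2: partial derivatives
  f_x(x, y) = -4*x + y + 1, f_y(x, y) = x - 4*y + 2.
  f_x(P) = 10, f_y(P) = 11 (gradient nonzero, so P is smooth).
Step 3: tangent line at P: 10·(x − -3) + 11·(y − -3) = 0.
Expanding: 10*x + 11*y + 63 = 0.


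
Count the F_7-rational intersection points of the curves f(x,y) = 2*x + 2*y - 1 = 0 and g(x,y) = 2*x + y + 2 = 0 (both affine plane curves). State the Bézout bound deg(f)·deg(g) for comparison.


Common zeros: {(1, 3)}; count = 1; Bézout bound = 1.

deg(f) = 1, deg(g) = 1, so Bézout bound = 1.
Scan x ∈ F_7. For each x, list the y ∈ F_7 with f(x, y) ≡ 0 and those with g(x, y) ≡ 0 (mod 7); the common zeros in that column are the intersection.
  x = 0: f ≡ 0 at y ∈ {4}; g ≡ 0 at y ∈ {5}; common: ∅.
  x = 1: f ≡ 0 at y ∈ {3}; g ≡ 0 at y ∈ {3}; common: {3}.
  x = 2: f ≡ 0 at y ∈ {2}; g ≡ 0 at y ∈ {1}; common: ∅.
  x = 3: f ≡ 0 at y ∈ {1}; g ≡ 0 at y ∈ {6}; common: ∅.
  x = 4: f ≡ 0 at y ∈ {0}; g ≡ 0 at y ∈ {4}; common: ∅.
  x = 5: f ≡ 0 at y ∈ {6}; g ≡ 0 at y ∈ {2}; common: ∅.
  x = 6: f ≡ 0 at y ∈ {5}; g ≡ 0 at y ∈ {0}; common: ∅.
Collecting: common zeros = {(1, 3)}, so the count is 1.
Comparison with the Bézout bound: 1 ≤ 1 = deg(f)·deg(g), as expected for curves with no common component (the bound is attained).


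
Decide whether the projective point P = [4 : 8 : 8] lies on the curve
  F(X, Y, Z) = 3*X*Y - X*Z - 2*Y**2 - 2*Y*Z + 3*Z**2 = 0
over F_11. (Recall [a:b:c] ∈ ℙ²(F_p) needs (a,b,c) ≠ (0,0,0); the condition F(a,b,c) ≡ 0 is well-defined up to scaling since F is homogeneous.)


F(4,8,8) ≡ 0 (mod 11); P is on the curve.

Evaluate F(4, 8, 8) term-by-term (mod 11).
  3*X*Y ↦ 3·4·8·1 = 96
  -X*Z ↦ -1·4·1·8 = -32
  -2*Y**2 ↦ -2·1·64·1 = -128
  -2*Y*Z ↦ -2·1·8·8 = -128
  3*Z**2 ↦ 3·1·1·64 = 192
Sum: F(4, 8, 8) = (96) + (-32) + (-128) + (-128) + (192) = 0.
Reducing mod 11: 0 ≡ 0 (mod 11).
Since F(a, b, c) ≡ 0 (mod 11), P lies on the curve.


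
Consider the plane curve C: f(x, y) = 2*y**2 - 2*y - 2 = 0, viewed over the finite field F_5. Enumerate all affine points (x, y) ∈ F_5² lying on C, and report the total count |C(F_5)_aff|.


Affine F_5-points: {(0, 3), (1, 3), (2, 3), (3, 3), (4, 3)}; count = 5.

For each of the 25 pairs (x, y) ∈ F_5², evaluate f(x, y) mod 5. Record the zeros.
  x = 0: [0↦3, 1↦3, 2↦2, 3↦0, 4↦2]  zeros at y ∈ {3}
  x = 1: [0↦3, 1↦3, 2↦2, 3↦0, 4↦2]  zeros at y ∈ {3}
  x = 2: [0↦3, 1↦3, 2↦2, 3↦0, 4↦2]  zeros at y ∈ {3}
  x = 3: [0↦3, 1↦3, 2↦2, 3↦0, 4↦2]  zeros at y ∈ {3}
  x = 4: [0↦3, 1↦3, 2↦2, 3↦0, 4↦2]  zeros at y ∈ {3}
Collecting zeros: affine points = {(0, 3), (1, 3), (2, 3), (3, 3), (4, 3)}.
Total count |C(F_5)_aff| = 5.


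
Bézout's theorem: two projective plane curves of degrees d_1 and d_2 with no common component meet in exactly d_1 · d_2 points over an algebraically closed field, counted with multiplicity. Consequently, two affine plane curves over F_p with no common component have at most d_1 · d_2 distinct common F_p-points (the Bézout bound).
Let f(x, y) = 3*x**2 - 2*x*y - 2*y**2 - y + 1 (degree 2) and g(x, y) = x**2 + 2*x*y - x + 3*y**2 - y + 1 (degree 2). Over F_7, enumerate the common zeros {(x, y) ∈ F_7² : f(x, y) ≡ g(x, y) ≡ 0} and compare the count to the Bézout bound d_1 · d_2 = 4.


Common zeros: {(3, 0), (5, 4)}; count = 2; Bézout bound = 4.

deg(f) = 2, deg(g) = 2, so Bézout bound = 4.
Scan x ∈ F_7. For each x, list the y ∈ F_7 with f(x, y) ≡ 0 and those with g(x, y) ≡ 0 (mod 7); the common zeros in that column are the intersection.
  x = 0: f ≡ 0 at y ∈ {4, 6}; g ≡ 0 at y ∈ ∅; common: ∅.
  x = 1: f ≡ 0 at y ∈ ∅; g ≡ 0 at y ∈ ∅; common: ∅.
  x = 2: f ≡ 0 at y ∈ ∅; g ≡ 0 at y ∈ {2, 4}; common: ∅.
  x = 3: f ≡ 0 at y ∈ {0}; g ≡ 0 at y ∈ {0, 3}; common: {0}.
  x = 4: f ≡ 0 at y ∈ {0, 6}; g ≡ 0 at y ∈ ∅; common: ∅.
  x = 5: f ≡ 0 at y ∈ {1, 4}; g ≡ 0 at y ∈ {0, 4}; common: {4}.
  x = 6: f ≡ 0 at y ∈ ∅; g ≡ 0 at y ∈ {3, 5}; common: ∅.
Collecting: common zeros = {(3, 0), (5, 4)}, so the count is 2.
Comparison with the Bézout bound: 2 ≤ 4 = deg(f)·deg(g), as expected for curves with no common component (the affine F_7-count falls short of the bound because intersections may lie at infinity, over extension fields, or carry multiplicity).


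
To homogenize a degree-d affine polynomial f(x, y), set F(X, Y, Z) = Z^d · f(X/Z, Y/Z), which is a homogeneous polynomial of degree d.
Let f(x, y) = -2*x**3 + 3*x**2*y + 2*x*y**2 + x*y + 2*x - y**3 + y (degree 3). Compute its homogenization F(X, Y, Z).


F(X, Y, Z) = -2*X**3 + 3*X**2*Y + 2*X*Y**2 + X*Y*Z + 2*X*Z**2 - Y**3 + Y*Z**2

deg(f) = 3.
Substitute x = X/Z, y = Y/Z into f, then multiply by Z^3.
  monomial -2·x^3·y^0 ↦ -2·X^3·Y^0·Z^0.
  monomial 3·x^2·y^1 ↦ 3·X^2·Y^1·Z^0.
  monomial 2·x^1·y^2 ↦ 2·X^1·Y^2·Z^0.
  monomial 1·x^1·y^1 ↦ 1·X^1·Y^1·Z^1.
  monomial 2·x^1·y^0 ↦ 2·X^1·Y^0·Z^2.
  monomial -1·x^0·y^3 ↦ -1·X^0·Y^3·Z^0.
  monomial 1·x^0·y^1 ↦ 1·X^0·Y^1·Z^2.
Collecting: F(X, Y, Z) = -2*X**3 + 3*X**2*Y + 2*X*Y**2 + X*Y*Z + 2*X*Z**2 - Y**3 + Y*Z**2.


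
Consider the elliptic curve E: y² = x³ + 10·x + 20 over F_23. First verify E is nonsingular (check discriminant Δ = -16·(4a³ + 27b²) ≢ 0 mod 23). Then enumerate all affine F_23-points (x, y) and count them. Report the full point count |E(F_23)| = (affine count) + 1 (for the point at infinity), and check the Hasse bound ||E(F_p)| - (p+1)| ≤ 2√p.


Affine points = {(1, 10), (1, 13), (2, 5), (2, 18), (3, 10), (3, 13), (4, 3), (4, 20), (10, 4), (10, 19), (11, 9), (11, 14), (13, 1), (13, 22), (14, 11), (14, 12), (15, 7), (15, 16), (18, 11), (18, 12), (19, 10), (19, 13), (20, 3), (20, 20), (22, 3), (22, 20)}; affine count = 26; |E(F_23)| = 27.

Discriminant check: Δ ∝ 4a³ + 27b² = 4·10³ + 27·20² = 4·1000 + 27·400 ≡ 11 (mod 23). Nonzero ⇒ E is nonsingular.
For each x ∈ F_23, compute rhs = x³ + 10·x + 20 mod 23, then count y ∈ F_23 with y² ≡ rhs.
  x = 0: rhs = 20, matching y values: none (0 points).
  x = 1: rhs = 8, matching y values: 10, 13 (2 points).
  x = 2: rhs = 2, matching y values: 5, 18 (2 points).
  x = 3: rhs = 8, matching y values: 10, 13 (2 points).
  x = 4: rhs = 9, matching y values: 3, 20 (2 points).
  x = 5: rhs = 11, matching y values: none (0 points).
  x = 6: rhs = 20, matching y values: none (0 points).
  x = 7: rhs = 19, matching y values: none (0 points).
  x = 8: rhs = 14, matching y values: none (0 points).
  x = 9: rhs = 11, matching y values: none (0 points).
  x = 10: rhs = 16, matching y values: 4, 19 (2 points).
  x = 11: rhs = 12, matching y values: 9, 14 (2 points).
  x = 12: rhs = 5, matching y values: none (0 points).
  x = 13: rhs = 1, matching y values: 1, 22 (2 points).
  x = 14: rhs = 6, matching y values: 11, 12 (2 points).
  x = 15: rhs = 3, matching y values: 7, 16 (2 points).
  x = 16: rhs = 21, matching y values: none (0 points).
  x = 17: rhs = 20, matching y values: none (0 points).
  x = 18: rhs = 6, matching y values: 11, 12 (2 points).
  x = 19: rhs = 8, matching y values: 10, 13 (2 points).
  x = 20: rhs = 9, matching y values: 3, 20 (2 points).
  x = 21: rhs = 15, matching y values: none (0 points).
  x = 22: rhs = 9, matching y values: 3, 20 (2 points).
Total affine count: 26.
Full point count |E(F_23)| = 26 + 1 = 27.
Hasse bound: |27 − (23+1)| = |3| = 3 ≤ 2√23 ≈ 9.5917 ✓.


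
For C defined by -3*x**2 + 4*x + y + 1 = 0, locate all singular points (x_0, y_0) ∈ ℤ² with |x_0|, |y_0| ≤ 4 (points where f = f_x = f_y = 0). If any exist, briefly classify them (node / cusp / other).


No singular points in the scanned grid; C is smooth there.

Compute partial derivatives:
  f_x = 4 - 6*x.
  f_y = 1.
f_y = 1 is a nonzero constant, so f_y never vanishes: no point (x, y) can satisfy f = f_x = f_y = 0. In particular no (x, y) ∈ {−4, ..., 4}² is singular; the curve is smooth.


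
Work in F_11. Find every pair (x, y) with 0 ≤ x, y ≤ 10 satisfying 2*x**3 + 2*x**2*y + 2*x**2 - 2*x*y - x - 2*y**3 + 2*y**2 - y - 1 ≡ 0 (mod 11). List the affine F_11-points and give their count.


Affine F_11-points: {(0, 2), (1, 8), (2, 10), (3, 5), (6, 3), (7, 4), (8, 1), (10, 0)}; count = 8.

For each of the 121 pairs (x, y) ∈ F_11², evaluate f(x, y) mod 11. Record the zeros.
  x = 0: [0↦10, 1↦9, 2↦0, 3↦4, 4↦9, 5↦3, 6↦7, 7↦9, 8↦8, 9↦3, 10↦4]  zeros at y ∈ {2}
  x = 1: [0↦2, 1↦1, 2↦3, 3↦7, 4↦1, 5↦6, 6↦10, 7↦1, 8↦0, 9↦6, 10↦7]  zeros at y ∈ {8}
  x = 2: [0↦10, 1↦2, 2↦8, 3↦5, 4↦3, 5↦1, 6↦9, 7↦4, 8↦7, 9↦6, 10↦0]  zeros at y ∈ {10}
  x = 3: [0↦2, 1↦2, 2↦5, 3↦10, 4↦5, 5↦0, 6↦5, 7↦8, 8↦8, 9↦4, 10↦6]  zeros at y ∈ {5}
  x = 4: [0↦1, 1↦2, 2↦6, 3↦1, 4↦8, 5↦4, 6↦10, 7↦3, 8↦4, 9↦1, 10↦4]  zeros at y ∈ ∅
  x = 5: [0↦8, 1↦3, 2↦1, 3↦1, 4↦2, 5↦3, 6↦3, 7↦1, 8↦7, 9↦9, 10↦6]  zeros at y ∈ ∅
  x = 6: [0↦2, 1↦6, 2↦2, 3↦0, 4↦10, 5↦9, 6↦7, 7↦3, 8↦7, 9↦7, 10↦2]  zeros at y ∈ {3}
  x = 7: [0↦6, 1↦1, 2↦10, 3↦10, 4↦0, 5↦1, 6↦1, 7↦10, 8↦5, 9↦7, 10↦4]  zeros at y ∈ {4}
  x = 8: [0↦10, 1↦0, 2↦4, 3↦10, 4↦6, 5↦2, 6↦8, 7↦1, 8↦2, 9↦10, 10↦2]  zeros at y ∈ {1}
  x = 9: [0↦4, 1↦4, 2↦7, 3↦1, 4↦7, 5↦2, 6↦7, 7↦10, 8↦10, 9↦6, 10↦8]  zeros at y ∈ ∅
  x = 10: [0↦0, 1↦3, 2↦9, 3↦6, 4↦4, 5↦2, 6↦10, 7↦5, 8↦8, 9↦7, 10↦1]  zeros at y ∈ {0}
Collecting zeros: affine points = {(0, 2), (1, 8), (2, 10), (3, 5), (6, 3), (7, 4), (8, 1), (10, 0)}.
Total count |C(F_11)_aff| = 8.


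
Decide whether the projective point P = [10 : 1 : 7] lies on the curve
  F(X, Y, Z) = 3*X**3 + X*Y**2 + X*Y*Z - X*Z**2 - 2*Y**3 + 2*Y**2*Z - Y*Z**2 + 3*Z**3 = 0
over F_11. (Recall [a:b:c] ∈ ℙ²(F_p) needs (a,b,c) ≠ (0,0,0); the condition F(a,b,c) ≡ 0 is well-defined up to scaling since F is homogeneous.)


F(10,1,7) ≡ 7 (mod 11); P is NOT on the curve.

Evaluate F(10, 1, 7) term-by-term (mod 11).
  3*X**3 ↦ 3·1000·1·1 = 3000
  X*Y**2 ↦ 1·10·1·1 = 10
  X*Y*Z ↦ 1·10·1·7 = 70
  -X*Z**2 ↦ -1·10·1·49 = -490
  -2*Y**3 ↦ -2·1·1·1 = -2
  2*Y**2*Z ↦ 2·1·1·7 = 14
  -Y*Z**2 ↦ -1·1·1·49 = -49
  3*Z**3 ↦ 3·1·1·343 = 1029
Sum: F(10, 1, 7) = (3000) + (10) + (70) + (-490) + (-2) + (14) + (-49) + (1029) = 3582.
Reducing mod 11: 3582 ≡ 7 (mod 11).
Since F(a, b, c) ≡ 7 ≠ 0 (mod 11), P does NOT lie on the curve.


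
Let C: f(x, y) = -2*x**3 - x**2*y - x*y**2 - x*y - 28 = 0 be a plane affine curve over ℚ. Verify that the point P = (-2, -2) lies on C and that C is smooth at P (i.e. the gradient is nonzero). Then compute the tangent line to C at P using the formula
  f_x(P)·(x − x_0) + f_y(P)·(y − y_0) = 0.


Tangent line at P: -34*x - 10*y - 88 = 0.

Step 1: f(-2, -2) = 0, so P lies on C.
Step 2: partial derivatives
  f_x(x, y) = -6*x**2 - 2*x*y - y**2 - y, f_y(x, y) = -x**2 - 2*x*y - x.
  f_x(P) = -34, f_y(P) = -10 (gradient nonzero, so P is smooth).
Step 3: tangent line at P: -34·(x − -2) + -10·(y − -2) = 0.
Expanding: -34*x - 10*y - 88 = 0.


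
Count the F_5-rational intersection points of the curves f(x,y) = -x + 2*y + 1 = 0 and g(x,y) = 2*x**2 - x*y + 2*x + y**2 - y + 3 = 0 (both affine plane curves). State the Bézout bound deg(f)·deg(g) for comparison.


Common zeros: {(0, 2), (2, 3)}; count = 2; Bézout bound = 2.

deg(f) = 1, deg(g) = 2, so Bézout bound = 2.
Scan x ∈ F_5. For each x, list the y ∈ F_5 with f(x, y) ≡ 0 and those with g(x, y) ≡ 0 (mod 5); the common zeros in that column are the intersection.
  x = 0: f ≡ 0 at y ∈ {2}; g ≡ 0 at y ∈ {2, 4}; common: {2}.
  x = 1: f ≡ 0 at y ∈ {0}; g ≡ 0 at y ∈ {3, 4}; common: ∅.
  x = 2: f ≡ 0 at y ∈ {3}; g ≡ 0 at y ∈ {0, 3}; common: {3}.
  x = 3: f ≡ 0 at y ∈ {1}; g ≡ 0 at y ∈ ∅; common: ∅.
  x = 4: f ≡ 0 at y ∈ {4}; g ≡ 0 at y ∈ ∅; common: ∅.
Collecting: common zeros = {(0, 2), (2, 3)}, so the count is 2.
Comparison with the Bézout bound: 2 ≤ 2 = deg(f)·deg(g), as expected for curves with no common component (the bound is attained).


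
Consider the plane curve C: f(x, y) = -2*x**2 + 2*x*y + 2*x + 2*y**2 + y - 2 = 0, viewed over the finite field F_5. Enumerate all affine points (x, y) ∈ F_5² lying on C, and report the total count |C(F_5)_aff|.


Affine F_5-points: {(1, 3), (3, 1), (3, 3), (4, 1), (4, 2)}; count = 5.

For each of the 25 pairs (x, y) ∈ F_5², evaluate f(x, y) mod 5. Record the zeros.
  x = 0: [0↦3, 1↦1, 2↦3, 3↦4, 4↦4]  zeros at y ∈ ∅
  x = 1: [0↦3, 1↦3, 2↦2, 3↦0, 4↦2]  zeros at y ∈ {3}
  x = 2: [0↦4, 1↦1, 2↦2, 3↦2, 4↦1]  zeros at y ∈ ∅
  x = 3: [0↦1, 1↦0, 2↦3, 3↦0, 4↦1]  zeros at y ∈ {1, 3}
  x = 4: [0↦4, 1↦0, 2↦0, 3↦4, 4↦2]  zeros at y ∈ {1, 2}
Collecting zeros: affine points = {(1, 3), (3, 1), (3, 3), (4, 1), (4, 2)}.
Total count |C(F_5)_aff| = 5.
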